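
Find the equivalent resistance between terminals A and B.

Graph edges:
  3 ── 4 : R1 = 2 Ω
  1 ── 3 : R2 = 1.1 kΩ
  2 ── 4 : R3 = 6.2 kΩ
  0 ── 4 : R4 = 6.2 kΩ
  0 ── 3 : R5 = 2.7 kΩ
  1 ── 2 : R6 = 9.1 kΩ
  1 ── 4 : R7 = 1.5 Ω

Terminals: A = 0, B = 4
Reduce the network between node 0 (A) and node 4 (B) by series/parallel combination:
  Rs1 = R6 + R3 (series, joined only at node 2) = 9100 + 6200 = 15300 Ω
  Rp1 = R7 ‖ Rs1 (parallel, both between nodes 1 and 4) = 1/(1/1.5 + 1/15300) = 1.5 Ω
  Rs2 = R2 + Rp1 (series, joined only at node 1) = 1100 + 1.5 = 1101 Ω
  Rp2 = R1 ‖ Rs2 (parallel, both between nodes 3 and 4) = 1/(1/2 + 1/1101) = 1.996 Ω
  Rs3 = R5 + Rp2 (series, joined only at node 3) = 2700 + 1.996 = 2702 Ω
  Rp3 = R4 ‖ Rs3 (parallel, both between nodes 0 and 4) = 1/(1/6200 + 1/2702) = 1882 Ω
R_eq = 1.882 kΩ

Final answer: 1.882 kΩ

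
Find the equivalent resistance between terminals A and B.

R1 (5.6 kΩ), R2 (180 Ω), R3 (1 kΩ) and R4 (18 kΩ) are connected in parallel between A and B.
Reduce the network between node 0 (A) and node 1 (B) by series/parallel combination:
  Rp1 = R1 ‖ R2 ‖ R3 ‖ R4 (parallel, all between nodes 0 and 1) = 1/(1/5600 + 1/180 + 1/1000 + 1/18000) = 147.3 Ω
R_eq = 147.3 Ω

Final answer: 147.3 Ω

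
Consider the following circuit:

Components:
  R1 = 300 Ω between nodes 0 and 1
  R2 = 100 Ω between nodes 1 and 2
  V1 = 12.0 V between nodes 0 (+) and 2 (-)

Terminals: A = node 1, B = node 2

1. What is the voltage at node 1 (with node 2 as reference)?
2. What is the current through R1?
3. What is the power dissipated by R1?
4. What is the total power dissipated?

Nodal analysis, taking node 2 as the 0 V reference.
Source V1 fixes V_0 = 12 V.
KCL at each unknown node (sum of currents leaving = 0; resistances in Ω):
  Node 1: (V_1 - 12)/300 + (V_1 - 0)/100 = 0
Collecting terms: 0.01333 × V_1 = 0.04  =>  V_1 = 3 V
Part 1:
  Read off the nodal solution: V_1 = 3 V
Part 2:
  I_R1 = (V_0 - V_1)/R1 = (12 - 3)/300 = 0.03 A
  Magnitude: I_R1 = 0.03 A
Part 3:
  I_R1 = (V_0 - V_1)/R1 = (12 - 3)/300 = 0.03 A
  P_R1 = I_R1² × R1 = (0.03)² × 300 = 0.27 W
Part 4:
  Power in each resistor, P = (ΔV)²/R:
    P_R1 = (12 - 3)²/300 = 0.27 W
    P_R2 = (3 - 0)²/100 = 0.09 W
  P_total = P_R1 + P_R2 = 0.36 W

Final answers:
1. V_1 = 3 V
2. I_R1 = 0.03 A
3. P_R1 = 0.27 W
4. P_total = 0.36 W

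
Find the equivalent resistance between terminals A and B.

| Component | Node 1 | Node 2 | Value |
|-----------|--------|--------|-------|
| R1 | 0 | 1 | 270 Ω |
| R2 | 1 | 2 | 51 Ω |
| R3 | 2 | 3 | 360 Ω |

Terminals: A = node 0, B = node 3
Reduce the network between node 0 (A) and node 3 (B) by series/parallel combination:
  Rs1 = R1 + R2 (series, joined only at node 1) = 270 + 51 = 321 Ω
  Rs2 = R3 + Rs1 (series, joined only at node 2) = 360 + 321 = 681 Ω
R_eq = 681 Ω

Final answer: 681 Ω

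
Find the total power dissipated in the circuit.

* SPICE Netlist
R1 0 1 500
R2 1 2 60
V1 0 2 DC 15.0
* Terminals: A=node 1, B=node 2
Nodal analysis, taking node 2 as the 0 V reference.
Source V1 fixes V_0 = 15 V.
KCL at each unknown node (sum of currents leaving = 0; resistances in Ω):
  Node 1: (V_1 - 15)/500 + (V_1 - 0)/60 = 0
Collecting terms: 0.01867 × V_1 = 0.03  =>  V_1 = 1.607 V
Power in each resistor, P = (ΔV)²/R:
  P_R1 = (15 - 1.607)²/500 = 0.3587 W
  P_R2 = (1.607 - 0)²/60 = 0.04305 W
P_total = P_R1 + P_R2 = 0.4018 W

Final answer: 0.4018 W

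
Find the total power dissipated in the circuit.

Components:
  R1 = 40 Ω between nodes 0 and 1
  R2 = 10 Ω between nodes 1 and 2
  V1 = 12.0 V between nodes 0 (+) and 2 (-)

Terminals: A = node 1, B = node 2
Nodal analysis, taking node 2 as the 0 V reference.
Source V1 fixes V_0 = 12 V.
KCL at each unknown node (sum of currents leaving = 0; resistances in Ω):
  Node 1: (V_1 - 12)/40 + (V_1 - 0)/10 = 0
Collecting terms: 0.125 × V_1 = 0.3  =>  V_1 = 2.4 V
Power in each resistor, P = (ΔV)²/R:
  P_R1 = (12 - 2.4)²/40 = 2.304 W
  P_R2 = (2.4 - 0)²/10 = 0.576 W
P_total = P_R1 + P_R2 = 2.88 W

Final answer: 2.88 W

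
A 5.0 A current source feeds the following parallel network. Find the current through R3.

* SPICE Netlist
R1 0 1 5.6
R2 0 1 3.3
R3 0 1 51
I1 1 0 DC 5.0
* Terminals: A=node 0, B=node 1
All resistors sit directly between nodes 0 and 1, so they are in parallel and share one voltage V; the full source current 5 A splits among them.
1/R_par = 1/5.6 + 1/3.3 + 1/51 = 0.5012 S  =>  R_par = 1.995 Ω
V = I × R_par = 5 × 1.995 = 9.976 V
I_R3 = V/R3 = 9.976/51 = 0.1956 A

Final answer: 0.1956 A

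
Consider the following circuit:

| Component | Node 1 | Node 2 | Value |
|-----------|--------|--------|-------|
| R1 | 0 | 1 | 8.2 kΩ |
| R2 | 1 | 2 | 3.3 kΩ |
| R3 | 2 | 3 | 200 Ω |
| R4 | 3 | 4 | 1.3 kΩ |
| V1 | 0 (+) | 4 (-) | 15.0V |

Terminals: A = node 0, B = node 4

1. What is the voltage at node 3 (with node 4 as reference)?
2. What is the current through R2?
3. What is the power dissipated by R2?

Nodal analysis, taking node 4 as the 0 V reference.
Source V1 fixes V_0 = 15 V.
KCL at each unknown node (sum of currents leaving = 0; resistances in Ω):
  Node 1: (V_1 - 15)/8200 + (V_1 - V_2)/3300 = 0
  Node 2: (V_2 - V_1)/3300 + (V_2 - V_3)/200 = 0
  Node 3: (V_3 - V_2)/200 + (V_3 - 0)/1300 = 0
Collecting terms (coefficients in siemens):
  0.000425·V_1 - 0.000303·V_2 = 0.001829
  0.005303·V_2 - 0.000303·V_1 - 0.005·V_3 = 0
  0.005769·V_3 - 0.005·V_2 = 0
Solving these 3 simultaneous equations (Gaussian elimination) gives:
  V_1 = 5.538 V, V_2 = 1.731 V, V_3 = 1.5 V
Part 1:
  Read off the nodal solution: V_3 = 1.5 V
Part 2:
  I_R2 = (V_1 - V_2)/R2 = (5.538 - 1.731)/3300 = 0.001154 A
  Magnitude: I_R2 = 0.001154 A
Part 3:
  I_R2 = (V_1 - V_2)/R2 = (5.538 - 1.731)/3300 = 0.001154 A
  P_R2 = I_R2² × R2 = (0.001154)² × 3300 = 0.004393 W

Final answers:
1. V_3 = 1.5 V
2. I_R2 = 0.001154 A
3. P_R2 = 0.004393 W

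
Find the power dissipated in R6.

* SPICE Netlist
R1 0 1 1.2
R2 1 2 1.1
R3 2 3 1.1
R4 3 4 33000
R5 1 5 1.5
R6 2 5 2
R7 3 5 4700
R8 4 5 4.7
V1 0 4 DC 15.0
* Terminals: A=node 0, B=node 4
Nodal analysis, taking node 4 as the 0 V reference.
Source V1 fixes V_0 = 15 V.
KCL at each unknown node (sum of currents leaving = 0; resistances in Ω):
  Node 1: (V_1 - 15)/1.2 + (V_1 - V_2)/1.1 + (V_1 - V_5)/1.5 = 0
  Node 2: (V_2 - V_1)/1.1 + (V_2 - V_3)/1.1 + (V_2 - V_5)/2 = 0
  Node 3: (V_3 - V_2)/1.1 + (V_3 - 0)/33000 + (V_3 - V_5)/4700 = 0
  Node 5: (V_5 - V_1)/1.5 + (V_5 - V_2)/2 + (V_5 - V_3)/4700 + (V_5 - 0)/4.7 = 0
Collecting terms (coefficients in siemens):
  2.409·V_1 - 0.9091·V_2 - 0.6667·V_5 = 12.5
  2.318·V_2 - 0.9091·V_1 - 0.9091·V_3 - 0.5·V_5 = 0
  0.9093·V_3 - 0.9091·V_2 - 0.0002128·V_5 = 0
  1.38·V_5 - 0.6667·V_1 - 0.5·V_2 - 0.0002128·V_3 = 0
Solving these 4 simultaneous equations (Gaussian elimination) gives:
  V_1 = 12.4 V, V_2 = 11.62 V, V_3 = 11.62 V, V_5 = 10.2 V
I_R6 = (V_2 - V_5)/R6 = (11.62 - 10.2)/2 = 0.7075 A
P_R6 = I_R6² × R6 = (0.7075)² × 2 = 1.001 W

Final answer: 1.001 W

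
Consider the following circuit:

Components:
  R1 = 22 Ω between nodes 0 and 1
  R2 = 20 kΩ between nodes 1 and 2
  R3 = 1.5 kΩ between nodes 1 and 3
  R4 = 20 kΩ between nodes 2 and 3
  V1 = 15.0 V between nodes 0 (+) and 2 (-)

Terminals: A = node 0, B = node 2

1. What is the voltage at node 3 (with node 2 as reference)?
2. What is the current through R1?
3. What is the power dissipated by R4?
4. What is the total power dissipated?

Nodal analysis, taking node 2 as the 0 V reference.
Source V1 fixes V_0 = 15 V.
KCL at each unknown node (sum of currents leaving = 0; resistances in Ω):
  Node 1: (V_1 - 15)/22 + (V_1 - 0)/20000 + (V_1 - V_3)/1500 = 0
  Node 3: (V_3 - V_1)/1500 + (V_3 - 0)/20000 = 0
Collecting terms (coefficients in siemens):
  0.04617·V_1 - 0.0006667·V_3 = 0.6818
  0.0007167·V_3 - 0.0006667·V_1 = 0
Determinant D = (0.04617)(0.0007167) - (-0.0006667)(-0.0006667) = 0.00003264
V_1 = [(0.6818)(0.0007167) - (-0.0006667)(0)]/D = 14.97 V
V_3 = [(0.04617)(0) - (0.6818)(-0.0006667)]/D = 13.92 V
Part 1:
  Read off the nodal solution: V_3 = 13.92 V
Part 2:
  I_R1 = (V_0 - V_1)/R1 = (15 - 14.97)/22 = 0.001445 A
  Magnitude: I_R1 = 0.001445 A
Part 3:
  I_R4 = (V_2 - V_3)/R4 = (0 - 13.92)/20000 = -0.0006962 A
  P_R4 = I_R4² × R4 = (-0.0006962)² × 20000 = 0.009694 W
Part 4:
  Power in each resistor, P = (ΔV)²/R:
    P_R1 = (15 - 14.97)²/22 = 0.00004591 W
    P_R2 = (14.97 - 0)²/20000 = 0.0112 W
    P_R3 = (14.97 - 13.92)²/1500 = 0.000727 W
    P_R4 = (0 - 13.92)²/20000 = 0.009694 W
  P_total = P_R1 + P_R2 + P_R3 + P_R4 = 0.02167 W

Final answers:
1. V_3 = 13.92 V
2. I_R1 = 0.001445 A
3. P_R4 = 0.009694 W
4. P_total = 0.02167 W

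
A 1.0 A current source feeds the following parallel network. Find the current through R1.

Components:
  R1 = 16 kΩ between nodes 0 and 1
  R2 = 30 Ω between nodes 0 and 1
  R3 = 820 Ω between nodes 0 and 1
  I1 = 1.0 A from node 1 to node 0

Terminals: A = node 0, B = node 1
All resistors sit directly between nodes 0 and 1, so they are in parallel and share one voltage V; the full source current 1 A splits among them.
1/R_par = 1/16000 + 1/30 + 1/820 = 0.03462 S  =>  R_par = 28.89 Ω
V = I × R_par = 1 × 28.89 = 28.89 V
I_R1 = V/R1 = 28.89/16000 = 0.001806 A

Final answer: 0.001806 A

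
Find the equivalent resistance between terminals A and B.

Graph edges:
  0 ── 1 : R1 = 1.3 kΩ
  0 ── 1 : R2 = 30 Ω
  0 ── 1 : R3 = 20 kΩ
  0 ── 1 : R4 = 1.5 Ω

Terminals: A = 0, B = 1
Reduce the network between node 0 (A) and node 1 (B) by series/parallel combination:
  Rp1 = R1 ‖ R2 ‖ R3 ‖ R4 (parallel, all between nodes 0 and 1) = 1/(1/1300 + 1/30 + 1/20000 + 1/1.5) = 1.427 Ω
R_eq = 1.427 Ω

Final answer: 1.427 Ω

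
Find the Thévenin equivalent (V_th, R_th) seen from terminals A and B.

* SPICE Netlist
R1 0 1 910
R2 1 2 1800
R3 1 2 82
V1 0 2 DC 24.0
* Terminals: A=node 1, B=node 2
Step 1 — V_th is the open-circuit voltage V_A - V_B (nothing connected across the terminals).
Nodal analysis, taking node 2 as the 0 V reference.
Source V1 fixes V_0 = 24 V.
KCL at each unknown node (sum of currents leaving = 0; resistances in Ω):
  Node 1: (V_1 - 24)/910 + (V_1 - 0)/1800 + (V_1 - 0)/82 = 0
Collecting terms: 0.01385 × V_1 = 0.02637  =>  V_1 = 1.904 V
V_th = V_1 - V_2 = 1.904 - 0 = 1.904 V
Step 2 — R_th: zero the source — replace V1 by a short circuit (node 2 merges into node 0) — and find the resistance seen between A (node 1) and B (node 0).
Reduce the network between node 1 (A) and node 0 (B) by series/parallel combination:
  Rp1 = R1 ‖ R2 ‖ R3 (parallel, all between nodes 0 and 1) = 1/(1/910 + 1/1800 + 1/82) = 72.2 Ω
R_th = 72.2 Ω

Final answer: V_th = 1.904 V, R_th = 72.2 Ω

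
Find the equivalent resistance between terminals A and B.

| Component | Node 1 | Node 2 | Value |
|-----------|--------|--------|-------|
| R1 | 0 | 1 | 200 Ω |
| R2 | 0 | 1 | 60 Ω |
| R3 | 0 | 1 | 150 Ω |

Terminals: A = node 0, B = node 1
Reduce the network between node 0 (A) and node 1 (B) by series/parallel combination:
  Rp1 = R1 ‖ R2 ‖ R3 (parallel, all between nodes 0 and 1) = 1/(1/200 + 1/60 + 1/150) = 35.29 Ω
R_eq = 35.29 Ω

Final answer: 35.29 Ω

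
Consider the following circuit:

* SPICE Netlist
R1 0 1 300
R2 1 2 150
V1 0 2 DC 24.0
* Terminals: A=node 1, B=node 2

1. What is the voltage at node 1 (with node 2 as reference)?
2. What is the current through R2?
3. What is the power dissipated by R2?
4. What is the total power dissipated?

Nodal analysis, taking node 2 as the 0 V reference.
Source V1 fixes V_0 = 24 V.
KCL at each unknown node (sum of currents leaving = 0; resistances in Ω):
  Node 1: (V_1 - 24)/300 + (V_1 - 0)/150 = 0
Collecting terms: 0.01 × V_1 = 0.08  =>  V_1 = 8 V
Part 1:
  Read off the nodal solution: V_1 = 8 V
Part 2:
  I_R2 = (V_1 - V_2)/R2 = (8 - 0)/150 = 0.05333 A
  Magnitude: I_R2 = 0.05333 A
Part 3:
  I_R2 = (V_1 - V_2)/R2 = (8 - 0)/150 = 0.05333 A
  P_R2 = I_R2² × R2 = (0.05333)² × 150 = 0.4267 W
Part 4:
  Power in each resistor, P = (ΔV)²/R:
    P_R1 = (24 - 8)²/300 = 0.8533 W
    P_R2 = (8 - 0)²/150 = 0.4267 W
  P_total = P_R1 + P_R2 = 1.28 W

Final answers:
1. V_1 = 8 V
2. I_R2 = 0.05333 A
3. P_R2 = 0.4267 W
4. P_total = 1.28 W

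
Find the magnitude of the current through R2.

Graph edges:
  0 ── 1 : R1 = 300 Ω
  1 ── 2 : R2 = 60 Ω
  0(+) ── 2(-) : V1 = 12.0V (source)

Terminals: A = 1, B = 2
Nodal analysis, taking node 2 as the 0 V reference.
Source V1 fixes V_0 = 12 V.
KCL at each unknown node (sum of currents leaving = 0; resistances in Ω):
  Node 1: (V_1 - 12)/300 + (V_1 - 0)/60 = 0
Collecting terms: 0.02 × V_1 = 0.04  =>  V_1 = 2 V
I_R2 = (V_1 - V_2)/R2 = (2 - 0)/60 = 0.03333 A
|I_R2| = 0.03333 A

Final answer: |I_R2| = 0.03333 A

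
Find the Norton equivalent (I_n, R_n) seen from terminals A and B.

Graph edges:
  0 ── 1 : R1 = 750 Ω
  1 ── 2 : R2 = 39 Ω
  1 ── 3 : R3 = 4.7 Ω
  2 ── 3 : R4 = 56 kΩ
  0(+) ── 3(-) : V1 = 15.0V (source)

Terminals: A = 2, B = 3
Find the Thévenin equivalent first; then I_n = V_th/R_th and R_n = R_th.
Step 1 — V_th is the open-circuit voltage V_A - V_B (nothing connected across the terminals).
Nodal analysis, taking node 3 as the 0 V reference.
Source V1 fixes V_0 = 15 V.
KCL at each unknown node (sum of currents leaving = 0; resistances in Ω):
  Node 1: (V_1 - 15)/750 + (V_1 - V_2)/39 + (V_1 - 0)/4.7 = 0
  Node 2: (V_2 - V_1)/39 + (V_2 - 0)/56000 = 0
Collecting terms (coefficients in siemens):
  0.2397·V_1 - 0.02564·V_2 = 0.02
  0.02566·V_2 - 0.02564·V_1 = 0
Determinant D = (0.2397)(0.02566) - (-0.02564)(-0.02564) = 0.005494
V_1 = [(0.02)(0.02566) - (-0.02564)(0)]/D = 0.09341 V
V_2 = [(0.2397)(0) - (0.02)(-0.02564)]/D = 0.09334 V
V_th = V_2 - V_3 = 0.09334 - 0 = 0.09334 V
Step 2 — R_th: zero the source — replace V1 by a short circuit (node 3 merges into node 0) — and find the resistance seen between A (node 2) and B (node 0).
Reduce the network between node 2 (A) and node 0 (B) by series/parallel combination:
  Rp1 = R1 ‖ R3 (parallel, both between nodes 0 and 1) = 1/(1/750 + 1/4.7) = 4.671 Ω
  Rs1 = R2 + Rp1 (series, joined only at node 1) = 39 + 4.671 = 43.67 Ω
  Rp2 = R4 ‖ Rs1 (parallel, both between nodes 0 and 2) = 1/(1/56000 + 1/43.67) = 43.64 Ω
R_th = 43.64 Ω
I_n = V_th/R_th = 0.09334/43.64 = 0.002139 A, and R_n = R_th = 43.64 Ω

Final answer: I_n = 0.002139 A, R_n = 43.64 Ω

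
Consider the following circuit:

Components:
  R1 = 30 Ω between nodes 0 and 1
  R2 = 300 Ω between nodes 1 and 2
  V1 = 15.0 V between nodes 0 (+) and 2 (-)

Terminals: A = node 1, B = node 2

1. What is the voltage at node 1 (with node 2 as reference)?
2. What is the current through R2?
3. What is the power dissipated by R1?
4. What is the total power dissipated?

Nodal analysis, taking node 2 as the 0 V reference.
Source V1 fixes V_0 = 15 V.
KCL at each unknown node (sum of currents leaving = 0; resistances in Ω):
  Node 1: (V_1 - 15)/30 + (V_1 - 0)/300 = 0
Collecting terms: 0.03667 × V_1 = 0.5  =>  V_1 = 13.64 V
Part 1:
  Read off the nodal solution: V_1 = 13.64 V
Part 2:
  I_R2 = (V_1 - V_2)/R2 = (13.64 - 0)/300 = 0.04545 A
  Magnitude: I_R2 = 0.04545 A
Part 3:
  I_R1 = (V_0 - V_1)/R1 = (15 - 13.64)/30 = 0.04545 A
  P_R1 = I_R1² × R1 = (0.04545)² × 30 = 0.06198 W
Part 4:
  Power in each resistor, P = (ΔV)²/R:
    P_R1 = (15 - 13.64)²/30 = 0.06198 W
    P_R2 = (13.64 - 0)²/300 = 0.6198 W
  P_total = P_R1 + P_R2 = 0.6818 W

Final answers:
1. V_1 = 13.64 V
2. I_R2 = 0.04545 A
3. P_R1 = 0.06198 W
4. P_total = 0.6818 W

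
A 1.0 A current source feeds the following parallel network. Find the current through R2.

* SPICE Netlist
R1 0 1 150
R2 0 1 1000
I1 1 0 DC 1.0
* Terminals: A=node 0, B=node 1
All resistors sit directly between nodes 0 and 1, so they are in parallel and share one voltage V; the full source current 1 A splits among them.
1/R_par = 1/150 + 1/1000 = 0.007667 S  =>  R_par = 130.4 Ω
V = I × R_par = 1 × 130.4 = 130.4 V
I_R2 = V/R2 = 130.4/1000 = 0.1304 A

Final answer: 0.1304 A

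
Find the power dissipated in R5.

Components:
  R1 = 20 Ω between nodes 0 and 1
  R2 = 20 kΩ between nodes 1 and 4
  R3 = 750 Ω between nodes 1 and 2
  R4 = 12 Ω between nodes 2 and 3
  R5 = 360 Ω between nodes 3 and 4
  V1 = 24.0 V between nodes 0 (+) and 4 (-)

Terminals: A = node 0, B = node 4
Nodal analysis, taking node 4 as the 0 V reference.
Source V1 fixes V_0 = 24 V.
KCL at each unknown node (sum of currents leaving = 0; resistances in Ω):
  Node 1: (V_1 - 24)/20 + (V_1 - 0)/20000 + (V_1 - V_2)/750 = 0
  Node 2: (V_2 - V_1)/750 + (V_2 - V_3)/12 = 0
  Node 3: (V_3 - V_2)/12 + (V_3 - 0)/360 = 0
Collecting terms (coefficients in siemens):
  0.05138·V_1 - 0.001333·V_2 = 1.2
  0.08467·V_2 - 0.001333·V_1 - 0.08333·V_3 = 0
  0.08611·V_3 - 0.08333·V_2 = 0
Solving these 3 simultaneous equations (Gaussian elimination) gives:
  V_1 = 23.56 V, V_2 = 7.81 V, V_3 = 7.558 V
I_R5 = (V_3 - V_4)/R5 = (7.558 - 0)/360 = 0.021 A
P_R5 = I_R5² × R5 = (0.021)² × 360 = 0.1587 W

Final answer: 0.1587 W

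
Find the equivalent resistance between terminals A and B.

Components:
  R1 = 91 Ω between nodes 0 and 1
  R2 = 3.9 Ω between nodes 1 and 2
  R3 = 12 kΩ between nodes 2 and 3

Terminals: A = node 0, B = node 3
Reduce the network between node 0 (A) and node 3 (B) by series/parallel combination:
  Rs1 = R1 + R2 (series, joined only at node 1) = 91 + 3.9 = 94.9 Ω
  Rs2 = R3 + Rs1 (series, joined only at node 2) = 12000 + 94.9 = 12090 Ω
R_eq = 12.09 kΩ

Final answer: 12.09 kΩ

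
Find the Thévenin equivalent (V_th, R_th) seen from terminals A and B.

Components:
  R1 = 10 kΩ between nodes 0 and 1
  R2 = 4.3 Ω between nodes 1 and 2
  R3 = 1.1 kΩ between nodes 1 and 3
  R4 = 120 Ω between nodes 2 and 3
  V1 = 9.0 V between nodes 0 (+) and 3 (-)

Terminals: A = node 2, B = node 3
Step 1 — V_th is the open-circuit voltage V_A - V_B (nothing connected across the terminals).
Nodal analysis, taking node 3 as the 0 V reference.
Source V1 fixes V_0 = 9 V.
KCL at each unknown node (sum of currents leaving = 0; resistances in Ω):
  Node 1: (V_1 - 9)/10000 + (V_1 - V_2)/4.3 + (V_1 - 0)/1100 = 0
  Node 2: (V_2 - V_1)/4.3 + (V_2 - 0)/120 = 0
Collecting terms (coefficients in siemens):
  0.2336·V_1 - 0.2326·V_2 = 0.0009
  0.2409·V_2 - 0.2326·V_1 = 0
Determinant D = (0.2336)(0.2409) - (-0.2326)(-0.2326) = 0.002181
V_1 = [(0.0009)(0.2409) - (-0.2326)(0)]/D = 0.0994 V
V_2 = [(0.2336)(0) - (0.0009)(-0.2326)]/D = 0.09596 V
V_th = V_2 - V_3 = 0.09596 - 0 = 0.09596 V
Step 2 — R_th: zero the source — replace V1 by a short circuit (node 3 merges into node 0) — and find the resistance seen between A (node 2) and B (node 0).
Reduce the network between node 2 (A) and node 0 (B) by series/parallel combination:
  Rp1 = R1 ‖ R3 (parallel, both between nodes 0 and 1) = 1/(1/10000 + 1/1100) = 991 Ω
  Rs1 = R2 + Rp1 (series, joined only at node 1) = 4.3 + 991 = 995.3 Ω
  Rp2 = R4 ‖ Rs1 (parallel, both between nodes 0 and 2) = 1/(1/120 + 1/995.3) = 107.1 Ω
R_th = 107.1 Ω

Final answer: V_th = 0.09596 V, R_th = 107.1 Ω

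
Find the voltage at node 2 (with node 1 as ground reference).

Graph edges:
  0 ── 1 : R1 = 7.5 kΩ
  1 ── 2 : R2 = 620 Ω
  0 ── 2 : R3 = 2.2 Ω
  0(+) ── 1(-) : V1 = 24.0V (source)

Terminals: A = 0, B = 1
Nodal analysis, taking node 1 as the 0 V reference.
Source V1 fixes V_0 = 24 V.
KCL at each unknown node (sum of currents leaving = 0; resistances in Ω):
  Node 2: (V_2 - 0)/620 + (V_2 - 24)/2.2 = 0
Collecting terms: 0.4562 × V_2 = 10.91  =>  V_2 = 23.92 V
The requested potential is V_2 = 23.92 V.

Final answer: V_2 = 23.92 V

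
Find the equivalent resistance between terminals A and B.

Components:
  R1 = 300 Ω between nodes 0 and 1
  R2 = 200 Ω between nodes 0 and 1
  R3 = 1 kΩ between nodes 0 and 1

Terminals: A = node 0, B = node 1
Reduce the network between node 0 (A) and node 1 (B) by series/parallel combination:
  Rp1 = R1 ‖ R2 ‖ R3 (parallel, all between nodes 0 and 1) = 1/(1/300 + 1/200 + 1/1000) = 107.1 Ω
R_eq = 107.1 Ω

Final answer: 107.1 Ω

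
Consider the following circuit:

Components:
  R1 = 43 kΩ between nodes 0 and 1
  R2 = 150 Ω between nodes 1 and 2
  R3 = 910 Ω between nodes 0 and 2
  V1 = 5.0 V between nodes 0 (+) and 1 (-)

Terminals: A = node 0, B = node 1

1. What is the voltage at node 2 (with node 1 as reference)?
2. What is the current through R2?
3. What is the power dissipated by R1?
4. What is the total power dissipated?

Nodal analysis, taking node 1 as the 0 V reference.
Source V1 fixes V_0 = 5 V.
KCL at each unknown node (sum of currents leaving = 0; resistances in Ω):
  Node 2: (V_2 - 0)/150 + (V_2 - 5)/910 = 0
Collecting terms: 0.007766 × V_2 = 0.005495  =>  V_2 = 0.7075 V
Part 1:
  Read off the nodal solution: V_2 = 0.7075 V
Part 2:
  I_R2 = (V_1 - V_2)/R2 = (0 - 0.7075)/150 = -0.004717 A
  Magnitude: I_R2 = 0.004717 A
Part 3:
  I_R1 = (V_0 - V_1)/R1 = (5 - 0)/43000 = 0.0001163 A
  P_R1 = I_R1² × R1 = (0.0001163)² × 43000 = 0.0005814 W
Part 4:
  Power in each resistor, P = (ΔV)²/R:
    P_R1 = (5 - 0)²/43000 = 0.0005814 W
    P_R2 = (0 - 0.7075)²/150 = 0.003337 W
    P_R3 = (5 - 0.7075)²/910 = 0.02025 W
  P_total = P_R1 + P_R2 + P_R3 = 0.02417 W

Final answers:
1. V_2 = 0.7075 V
2. I_R2 = 0.004717 A
3. P_R1 = 0.0005814 W
4. P_total = 0.02417 W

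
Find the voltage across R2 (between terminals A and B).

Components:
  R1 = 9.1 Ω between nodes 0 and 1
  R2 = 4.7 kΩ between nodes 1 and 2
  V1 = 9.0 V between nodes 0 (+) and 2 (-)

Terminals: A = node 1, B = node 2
R1 and R2 are in series across V1 (node 0 → node 1 → node 2), and the output A–B is taken across R2, so this is a voltage divider.
Series current: I = V1/(R1 + R2) = 9/(9.1 + 4700) = 9/4709 = 0.001911 A
V_R2 = I × R2 = V1 × R2/(R1 + R2) = 9 × 4700/4709 = 8.983 V

Final answer: 8.983 V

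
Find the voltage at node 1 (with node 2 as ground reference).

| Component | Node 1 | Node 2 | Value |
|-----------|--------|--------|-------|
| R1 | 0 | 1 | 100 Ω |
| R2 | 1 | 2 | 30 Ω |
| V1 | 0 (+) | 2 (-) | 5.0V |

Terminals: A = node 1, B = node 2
Nodal analysis, taking node 2 as the 0 V reference.
Source V1 fixes V_0 = 5 V.
KCL at each unknown node (sum of currents leaving = 0; resistances in Ω):
  Node 1: (V_1 - 5)/100 + (V_1 - 0)/30 = 0
Collecting terms: 0.04333 × V_1 = 0.05  =>  V_1 = 1.154 V
The requested potential is V_1 = 1.154 V.

Final answer: V_1 = 1.154 V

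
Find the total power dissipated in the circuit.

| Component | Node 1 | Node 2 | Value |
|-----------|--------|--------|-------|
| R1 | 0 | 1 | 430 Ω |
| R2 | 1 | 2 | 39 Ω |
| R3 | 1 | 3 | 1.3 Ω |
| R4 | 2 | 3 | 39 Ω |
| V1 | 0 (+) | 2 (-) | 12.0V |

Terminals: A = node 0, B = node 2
Nodal analysis, taking node 2 as the 0 V reference.
Source V1 fixes V_0 = 12 V.
KCL at each unknown node (sum of currents leaving = 0; resistances in Ω):
  Node 1: (V_1 - 12)/430 + (V_1 - 0)/39 + (V_1 - V_3)/1.3 = 0
  Node 3: (V_3 - V_1)/1.3 + (V_3 - 0)/39 = 0
Collecting terms (coefficients in siemens):
  0.7972·V_1 - 0.7692·V_3 = 0.02791
  0.7949·V_3 - 0.7692·V_1 = 0
Determinant D = (0.7972)(0.7949) - (-0.7692)(-0.7692) = 0.04195
V_1 = [(0.02791)(0.7949) - (-0.7692)(0)]/D = 0.5287 V
V_3 = [(0.7972)(0) - (0.02791)(-0.7692)]/D = 0.5117 V
Power in each resistor, P = (ΔV)²/R:
  P_R1 = (12 - 0.5287)²/430 = 0.306 W
  P_R2 = (0.5287 - 0)²/39 = 0.007168 W
  P_R3 = (0.5287 - 0.5117)²/1.3 = 0.0002238 W
  P_R4 = (0 - 0.5117)²/39 = 0.006713 W
P_total = P_R1 + P_R2 + P_R3 + P_R4 = 0.3201 W

Final answer: 0.3201 W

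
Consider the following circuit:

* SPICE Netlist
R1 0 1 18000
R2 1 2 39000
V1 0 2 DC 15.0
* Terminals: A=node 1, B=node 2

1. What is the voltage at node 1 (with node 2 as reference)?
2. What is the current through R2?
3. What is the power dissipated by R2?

Nodal analysis, taking node 2 as the 0 V reference.
Source V1 fixes V_0 = 15 V.
KCL at each unknown node (sum of currents leaving = 0; resistances in Ω):
  Node 1: (V_1 - 15)/18000 + (V_1 - 0)/39000 = 0
Collecting terms: 0.0000812 × V_1 = 0.0008333  =>  V_1 = 10.26 V
Part 1:
  Read off the nodal solution: V_1 = 10.26 V
Part 2:
  I_R2 = (V_1 - V_2)/R2 = (10.26 - 0)/39000 = 0.0002632 A
  Magnitude: I_R2 = 0.0002632 A
Part 3:
  I_R2 = (V_1 - V_2)/R2 = (10.26 - 0)/39000 = 0.0002632 A
  P_R2 = I_R2² × R2 = (0.0002632)² × 39000 = 0.002701 W

Final answers:
1. V_1 = 10.26 V
2. I_R2 = 0.0002632 A
3. P_R2 = 0.002701 W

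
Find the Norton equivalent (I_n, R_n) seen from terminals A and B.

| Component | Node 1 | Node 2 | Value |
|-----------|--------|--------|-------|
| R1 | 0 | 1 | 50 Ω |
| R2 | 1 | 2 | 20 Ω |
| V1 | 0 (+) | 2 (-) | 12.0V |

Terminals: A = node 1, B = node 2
Find the Thévenin equivalent first; then I_n = V_th/R_th and R_n = R_th.
Step 1 — V_th is the open-circuit voltage V_A - V_B (nothing connected across the terminals).
Nodal analysis, taking node 2 as the 0 V reference.
Source V1 fixes V_0 = 12 V.
KCL at each unknown node (sum of currents leaving = 0; resistances in Ω):
  Node 1: (V_1 - 12)/50 + (V_1 - 0)/20 = 0
Collecting terms: 0.07 × V_1 = 0.24  =>  V_1 = 3.429 V
V_th = V_1 - V_2 = 3.429 - 0 = 3.429 V
Step 2 — R_th: zero the source — replace V1 by a short circuit (node 2 merges into node 0) — and find the resistance seen between A (node 1) and B (node 0).
Reduce the network between node 1 (A) and node 0 (B) by series/parallel combination:
  Rp1 = R1 ‖ R2 (parallel, both between nodes 0 and 1) = 1/(1/50 + 1/20) = 14.29 Ω
R_th = 14.29 Ω
I_n = V_th/R_th = 3.429/14.29 = 0.24 A, and R_n = R_th = 14.29 Ω

Final answer: I_n = 0.24 A, R_n = 14.29 Ω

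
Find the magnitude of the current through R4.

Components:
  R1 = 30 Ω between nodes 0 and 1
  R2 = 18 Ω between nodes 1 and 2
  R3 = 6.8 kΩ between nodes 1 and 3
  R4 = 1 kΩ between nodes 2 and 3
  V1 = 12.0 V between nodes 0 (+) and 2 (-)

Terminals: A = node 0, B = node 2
Nodal analysis, taking node 2 as the 0 V reference.
Source V1 fixes V_0 = 12 V.
KCL at each unknown node (sum of currents leaving = 0; resistances in Ω):
  Node 1: (V_1 - 12)/30 + (V_1 - 0)/18 + (V_1 - V_3)/6800 = 0
  Node 3: (V_3 - V_1)/6800 + (V_3 - 0)/1000 = 0
Collecting terms (coefficients in siemens):
  0.08904·V_1 - 0.0001471·V_3 = 0.4
  0.001147·V_3 - 0.0001471·V_1 = 0
Determinant D = (0.08904)(0.001147) - (-0.0001471)(-0.0001471) = 0.0001021
V_1 = [(0.4)(0.001147) - (-0.0001471)(0)]/D = 4.494 V
V_3 = [(0.08904)(0) - (0.4)(-0.0001471)]/D = 0.5761 V
I_R4 = (V_2 - V_3)/R4 = (0 - 0.5761)/1000 = -0.0005761 A
|I_R4| = 0.0005761 A

Final answer: |I_R4| = 0.0005761 A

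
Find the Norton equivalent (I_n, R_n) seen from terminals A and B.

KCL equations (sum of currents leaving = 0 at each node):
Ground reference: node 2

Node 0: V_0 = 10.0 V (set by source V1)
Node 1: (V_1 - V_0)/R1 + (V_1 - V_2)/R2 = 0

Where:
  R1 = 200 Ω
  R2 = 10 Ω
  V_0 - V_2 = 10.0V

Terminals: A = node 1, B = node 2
Find the Thévenin equivalent first; then I_n = V_th/R_th and R_n = R_th.
Step 1 — V_th is the open-circuit voltage V_A - V_B (nothing connected across the terminals).
Nodal analysis, taking node 2 as the 0 V reference.
Source V1 fixes V_0 = 10 V.
KCL at each unknown node (sum of currents leaving = 0; resistances in Ω):
  Node 1: (V_1 - 10)/200 + (V_1 - 0)/10 = 0
Collecting terms: 0.105 × V_1 = 0.05  =>  V_1 = 0.4762 V
V_th = V_1 - V_2 = 0.4762 - 0 = 0.4762 V
Step 2 — R_th: zero the source — replace V1 by a short circuit (node 2 merges into node 0) — and find the resistance seen between A (node 1) and B (node 0).
Reduce the network between node 1 (A) and node 0 (B) by series/parallel combination:
  Rp1 = R1 ‖ R2 (parallel, both between nodes 0 and 1) = 1/(1/200 + 1/10) = 9.524 Ω
R_th = 9.524 Ω
I_n = V_th/R_th = 0.4762/9.524 = 0.05 A, and R_n = R_th = 9.524 Ω

Final answer: I_n = 0.05 A, R_n = 9.524 Ω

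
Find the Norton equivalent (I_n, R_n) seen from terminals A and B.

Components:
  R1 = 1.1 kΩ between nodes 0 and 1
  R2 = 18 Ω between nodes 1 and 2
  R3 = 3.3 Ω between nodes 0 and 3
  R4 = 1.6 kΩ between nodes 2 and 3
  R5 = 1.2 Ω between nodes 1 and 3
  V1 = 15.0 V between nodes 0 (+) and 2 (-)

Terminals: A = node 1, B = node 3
Find the Thévenin equivalent first; then I_n = V_th/R_th and R_n = R_th.
Step 1 — V_th is the open-circuit voltage V_A - V_B (nothing connected across the terminals).
Nodal analysis, taking node 2 as the 0 V reference.
Source V1 fixes V_0 = 15 V.
KCL at each unknown node (sum of currents leaving = 0; resistances in Ω):
  Node 1: (V_1 - 15)/1100 + (V_1 - 0)/18 + (V_1 - V_3)/1.2 = 0
  Node 3: (V_3 - 15)/3.3 + (V_3 - 0)/1600 + (V_3 - V_1)/1.2 = 0
Collecting terms (coefficients in siemens):
  0.8898·V_1 - 0.8333·V_3 = 0.01364
  1.137·V_3 - 0.8333·V_1 = 4.545
Determinant D = (0.8898)(1.137) - (-0.8333)(-0.8333) = 0.3172
V_1 = [(0.01364)(1.137) - (-0.8333)(4.545)]/D = 11.99 V
V_3 = [(0.8898)(4.545) - (0.01364)(-0.8333)]/D = 12.78 V
V_th = V_1 - V_3 = 11.99 - 12.78 = -0.796 V
Step 2 — R_th: zero the source — replace V1 by a short circuit (node 2 merges into node 0) — and find the resistance seen between A (node 1) and B (node 3).
Reduce the network between node 1 (A) and node 3 (B) by series/parallel combination:
  Rp1 = R1 ‖ R2 (parallel, both between nodes 0 and 1) = 1/(1/1100 + 1/18) = 17.71 Ω
  Rp2 = R3 ‖ R4 (parallel, both between nodes 0 and 3) = 1/(1/3.3 + 1/1600) = 3.293 Ω
  Rs1 = Rp1 + Rp2 (series, joined only at node 0) = 17.71 + 3.293 = 21 Ω
  Rp3 = R5 ‖ Rs1 (parallel, both between nodes 1 and 3) = 1/(1/1.2 + 1/21) = 1.135 Ω
R_th = 1.135 Ω
I_n = V_th/R_th = -0.796/1.135 = -0.7012 A, and R_n = R_th = 1.135 Ω

Final answer: I_n = -0.7012 A, R_n = 1.135 Ω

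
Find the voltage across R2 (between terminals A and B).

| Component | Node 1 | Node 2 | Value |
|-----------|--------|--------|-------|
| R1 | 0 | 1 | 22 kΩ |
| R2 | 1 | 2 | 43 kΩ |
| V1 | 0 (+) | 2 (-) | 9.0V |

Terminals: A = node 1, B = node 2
R1 and R2 are in series across V1 (node 0 → node 1 → node 2), and the output A–B is taken across R2, so this is a voltage divider.
Series current: I = V1/(R1 + R2) = 9/(22000 + 43000) = 9/65000 = 0.0001385 A
V_R2 = I × R2 = V1 × R2/(R1 + R2) = 9 × 43000/65000 = 5.954 V

Final answer: 5.954 V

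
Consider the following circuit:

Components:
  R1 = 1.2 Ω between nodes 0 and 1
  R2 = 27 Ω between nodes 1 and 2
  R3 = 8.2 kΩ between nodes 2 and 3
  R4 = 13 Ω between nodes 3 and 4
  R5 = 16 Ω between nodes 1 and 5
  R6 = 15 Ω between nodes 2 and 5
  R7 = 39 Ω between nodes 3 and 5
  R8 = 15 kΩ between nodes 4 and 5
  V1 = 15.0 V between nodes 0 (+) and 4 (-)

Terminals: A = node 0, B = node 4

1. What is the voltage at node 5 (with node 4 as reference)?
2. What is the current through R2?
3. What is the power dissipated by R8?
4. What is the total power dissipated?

Nodal analysis, taking node 4 as the 0 V reference.
Source V1 fixes V_0 = 15 V.
KCL at each unknown node (sum of currents leaving = 0; resistances in Ω):
  Node 1: (V_1 - 15)/1.2 + (V_1 - V_2)/27 + (V_1 - V_5)/16 = 0
  Node 2: (V_2 - V_1)/27 + (V_2 - V_3)/8200 + (V_2 - V_5)/15 = 0
  Node 3: (V_3 - V_2)/8200 + (V_3 - 0)/13 + (V_3 - V_5)/39 = 0
  Node 5: (V_5 - V_1)/16 + (V_5 - V_2)/15 + (V_5 - V_3)/39 + (V_5 - 0)/15000 = 0
Collecting terms (coefficients in siemens):
  0.9329·V_1 - 0.03704·V_2 - 0.0625·V_5 = 12.5
  0.1038·V_2 - 0.03704·V_1 - 0.000122·V_3 - 0.06667·V_5 = 0
  0.1027·V_3 - 0.000122·V_2 - 0.02564·V_5 = 0
  0.1549·V_5 - 0.0625·V_1 - 0.06667·V_2 - 0.02564·V_3 = 0
Solving these 4 simultaneous equations (Gaussian elimination) gives:
  V_1 = 14.72 V, V_2 = 12.98 V, V_3 = 3.018 V, V_5 = 12.03 V
Part 1:
  Read off the nodal solution: V_5 = 12.03 V
Part 2:
  I_R2 = (V_1 - V_2)/R2 = (14.72 - 12.98)/27 = 0.06459 A
  Magnitude: I_R2 = 0.06459 A
Part 3:
  I_R8 = (V_4 - V_5)/R8 = (0 - 12.03)/15000 = -0.0008017 A
  P_R8 = I_R8² × R8 = (-0.0008017)² × 15000 = 0.009642 W
Part 4:
  Power in each resistor, P = (ΔV)²/R:
    P_R1 = (15 - 14.72)²/1.2 = 0.06514 W
    P_R2 = (14.72 - 12.98)²/27 = 0.1126 W
    P_R3 = (12.98 - 3.018)²/8200 = 0.01209 W
    P_R4 = (3.018 - 0)²/13 = 0.7008 W
    P_R5 = (14.72 - 12.03)²/16 = 0.4537 W
    P_R6 = (12.98 - 12.03)²/15 = 0.06024 W
    P_R7 = (3.018 - 12.03)²/39 = 2.08 W
    P_R8 = (0 - 12.03)²/15000 = 0.009642 W
  P_total = P_R1 + P_R2 + P_R3 + P_R4 + P_R5 + P_R6 + P_R7 + P_R8 = 3.495 W

Final answers:
1. V_5 = 12.03 V
2. I_R2 = 0.06459 A
3. P_R8 = 0.009642 W
4. P_total = 3.495 W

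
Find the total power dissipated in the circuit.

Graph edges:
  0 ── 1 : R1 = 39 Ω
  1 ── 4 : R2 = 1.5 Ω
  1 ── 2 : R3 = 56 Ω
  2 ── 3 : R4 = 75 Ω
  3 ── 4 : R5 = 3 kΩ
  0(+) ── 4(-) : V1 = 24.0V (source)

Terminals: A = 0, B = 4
Nodal analysis, taking node 4 as the 0 V reference.
Source V1 fixes V_0 = 24 V.
KCL at each unknown node (sum of currents leaving = 0; resistances in Ω):
  Node 1: (V_1 - 24)/39 + (V_1 - 0)/1.5 + (V_1 - V_2)/56 = 0
  Node 2: (V_2 - V_1)/56 + (V_2 - V_3)/75 = 0
  Node 3: (V_3 - V_2)/75 + (V_3 - 0)/3000 = 0
Collecting terms (coefficients in siemens):
  0.7102·V_1 - 0.01786·V_2 = 0.6154
  0.03119·V_2 - 0.01786·V_1 - 0.01333·V_3 = 0
  0.01367·V_3 - 0.01333·V_2 = 0
Solving these 3 simultaneous equations (Gaussian elimination) gives:
  V_1 = 0.8885 V, V_2 = 0.8726 V, V_3 = 0.8513 V
Power in each resistor, P = (ΔV)²/R:
  P_R1 = (24 - 0.8885)²/39 = 13.7 W
  P_R2 = (0.8885 - 0)²/1.5 = 0.5263 W
  P_R3 = (0.8885 - 0.8726)²/56 = 0.000004509 W
  P_R4 = (0.8726 - 0.8513)²/75 = 0.000006039 W
  P_R5 = (0.8513 - 0)²/3000 = 0.0002416 W
P_total = P_R1 + P_R2 + P_R3 + P_R4 + P_R5 = 14.22 W

Final answer: 14.22 W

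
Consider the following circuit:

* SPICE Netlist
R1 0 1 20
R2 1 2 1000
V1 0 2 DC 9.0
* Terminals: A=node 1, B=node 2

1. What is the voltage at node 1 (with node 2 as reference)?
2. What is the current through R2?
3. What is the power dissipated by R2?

Nodal analysis, taking node 2 as the 0 V reference.
Source V1 fixes V_0 = 9 V.
KCL at each unknown node (sum of currents leaving = 0; resistances in Ω):
  Node 1: (V_1 - 9)/20 + (V_1 - 0)/1000 = 0
Collecting terms: 0.051 × V_1 = 0.45  =>  V_1 = 8.824 V
Part 1:
  Read off the nodal solution: V_1 = 8.824 V
Part 2:
  I_R2 = (V_1 - V_2)/R2 = (8.824 - 0)/1000 = 0.008824 A
  Magnitude: I_R2 = 0.008824 A
Part 3:
  I_R2 = (V_1 - V_2)/R2 = (8.824 - 0)/1000 = 0.008824 A
  P_R2 = I_R2² × R2 = (0.008824)² × 1000 = 0.07785 W

Final answers:
1. V_1 = 8.824 V
2. I_R2 = 0.008824 A
3. P_R2 = 0.07785 W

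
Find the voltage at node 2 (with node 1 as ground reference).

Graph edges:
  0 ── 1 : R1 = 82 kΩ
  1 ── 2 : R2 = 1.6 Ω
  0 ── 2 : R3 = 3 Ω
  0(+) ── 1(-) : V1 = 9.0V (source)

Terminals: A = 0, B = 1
Nodal analysis, taking node 1 as the 0 V reference.
Source V1 fixes V_0 = 9 V.
KCL at each unknown node (sum of currents leaving = 0; resistances in Ω):
  Node 2: (V_2 - 0)/1.6 + (V_2 - 9)/3 = 0
Collecting terms: 0.9583 × V_2 = 3  =>  V_2 = 3.13 V
The requested potential is V_2 = 3.13 V.

Final answer: V_2 = 3.13 V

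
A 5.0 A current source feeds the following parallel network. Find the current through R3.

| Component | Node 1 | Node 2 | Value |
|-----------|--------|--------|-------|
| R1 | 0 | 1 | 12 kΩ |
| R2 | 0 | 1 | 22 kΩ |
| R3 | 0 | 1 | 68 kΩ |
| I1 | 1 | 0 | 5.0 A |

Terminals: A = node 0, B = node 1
All resistors sit directly between nodes 0 and 1, so they are in parallel and share one voltage V; the full source current 5 A splits among them.
1/R_par = 1/12000 + 1/22000 + 1/68000 = 0.0001435 S  =>  R_par = 6969 Ω
V = I × R_par = 5 × 6969 = 34840 V
I_R3 = V/R3 = 34840/68000 = 0.5124 A

Final answer: 0.5124 A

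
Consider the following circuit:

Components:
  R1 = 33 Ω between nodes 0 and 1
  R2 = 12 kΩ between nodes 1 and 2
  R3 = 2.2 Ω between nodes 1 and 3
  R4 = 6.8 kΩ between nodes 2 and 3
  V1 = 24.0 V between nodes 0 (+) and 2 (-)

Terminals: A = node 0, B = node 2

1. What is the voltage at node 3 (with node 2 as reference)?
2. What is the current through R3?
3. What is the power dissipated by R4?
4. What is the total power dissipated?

Nodal analysis, taking node 2 as the 0 V reference.
Source V1 fixes V_0 = 24 V.
KCL at each unknown node (sum of currents leaving = 0; resistances in Ω):
  Node 1: (V_1 - 24)/33 + (V_1 - 0)/12000 + (V_1 - V_3)/2.2 = 0
  Node 3: (V_3 - V_1)/2.2 + (V_3 - 0)/6800 = 0
Collecting terms (coefficients in siemens):
  0.4849·V_1 - 0.4545·V_3 = 0.7273
  0.4547·V_3 - 0.4545·V_1 = 0
Determinant D = (0.4849)(0.4547) - (-0.4545)(-0.4545) = 0.01388
V_1 = [(0.7273)(0.4547) - (-0.4545)(0)]/D = 23.82 V
V_3 = [(0.4849)(0) - (0.7273)(-0.4545)]/D = 23.81 V
Part 1:
  Read off the nodal solution: V_3 = 23.81 V
Part 2:
  I_R3 = (V_1 - V_3)/R3 = (23.82 - 23.81)/2.2 = 0.003502 A
  Magnitude: I_R3 = 0.003502 A
Part 3:
  I_R4 = (V_2 - V_3)/R4 = (0 - 23.81)/6800 = -0.003502 A
  P_R4 = I_R4² × R4 = (-0.003502)² × 6800 = 0.08338 W
Part 4:
  Power in each resistor, P = (ΔV)²/R:
    P_R1 = (24 - 23.82)²/33 = 0.0009934 W
    P_R2 = (23.82 - 0)²/12000 = 0.04728 W
    P_R3 = (23.82 - 23.81)²/2.2 = 0.00002698 W
    P_R4 = (0 - 23.81)²/6800 = 0.08338 W
  P_total = P_R1 + P_R2 + P_R3 + P_R4 = 0.1317 W

Final answers:
1. V_3 = 23.81 V
2. I_R3 = 0.003502 A
3. P_R4 = 0.08338 W
4. P_total = 0.1317 W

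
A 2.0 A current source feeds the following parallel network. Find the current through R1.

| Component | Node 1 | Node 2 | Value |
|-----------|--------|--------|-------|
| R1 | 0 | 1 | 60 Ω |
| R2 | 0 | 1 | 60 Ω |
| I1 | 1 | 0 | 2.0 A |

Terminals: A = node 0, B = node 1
All resistors sit directly between nodes 0 and 1, so they are in parallel and share one voltage V; the full source current 2 A splits among them.
1/R_par = 1/60 + 1/60 = 0.03333 S  =>  R_par = 30 Ω
V = I × R_par = 2 × 30 = 60 V
I_R1 = V/R1 = 60/60 = 1 A

Final answer: 1 A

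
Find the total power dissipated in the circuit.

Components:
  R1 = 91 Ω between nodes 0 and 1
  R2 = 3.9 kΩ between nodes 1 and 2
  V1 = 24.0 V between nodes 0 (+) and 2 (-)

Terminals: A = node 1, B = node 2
Nodal analysis, taking node 2 as the 0 V reference.
Source V1 fixes V_0 = 24 V.
KCL at each unknown node (sum of currents leaving = 0; resistances in Ω):
  Node 1: (V_1 - 24)/91 + (V_1 - 0)/3900 = 0
Collecting terms: 0.01125 × V_1 = 0.2637  =>  V_1 = 23.45 V
Power in each resistor, P = (ΔV)²/R:
  P_R1 = (24 - 23.45)²/91 = 0.003291 W
  P_R2 = (23.45 - 0)²/3900 = 0.141 W
P_total = P_R1 + P_R2 = 0.1443 W

Final answer: 0.1443 W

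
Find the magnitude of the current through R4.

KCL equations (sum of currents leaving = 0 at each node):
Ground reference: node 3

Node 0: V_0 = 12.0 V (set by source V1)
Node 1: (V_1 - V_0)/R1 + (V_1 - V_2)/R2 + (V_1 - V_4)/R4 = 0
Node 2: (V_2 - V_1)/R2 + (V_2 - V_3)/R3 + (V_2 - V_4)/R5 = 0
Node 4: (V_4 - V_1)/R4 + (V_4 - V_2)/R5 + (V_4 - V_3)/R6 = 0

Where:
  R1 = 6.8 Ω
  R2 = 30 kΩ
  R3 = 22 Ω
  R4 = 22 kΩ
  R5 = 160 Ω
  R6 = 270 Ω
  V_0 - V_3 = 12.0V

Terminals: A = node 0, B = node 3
Nodal analysis, taking node 3 as the 0 V reference.
Source V1 fixes V_0 = 12 V.
KCL at each unknown node (sum of currents leaving = 0; resistances in Ω):
  Node 1: (V_1 - 12)/6.8 + (V_1 - V_2)/30000 + (V_1 - V_4)/22000 = 0
  Node 2: (V_2 - V_1)/30000 + (V_2 - 0)/22 + (V_2 - V_4)/160 = 0
  Node 4: (V_4 - V_1)/22000 + (V_4 - V_2)/160 + (V_4 - 0)/270 = 0
Collecting terms (coefficients in siemens):
  0.1471·V_1 - 0.00003333·V_2 - 0.00004545·V_4 = 1.765
  0.05174·V_2 - 0.00003333·V_1 - 0.00625·V_4 = 0
  0.009999·V_4 - 0.00004545·V_1 - 0.00625·V_2 = 0
Solving these 3 simultaneous equations (Gaussian elimination) gives:
  V_1 = 11.99 V, V_2 = 0.01548 V, V_4 = 0.0642 V
I_R4 = (V_1 - V_4)/R4 = (11.99 - 0.0642)/22000 = 0.0005422 A
|I_R4| = 0.0005422 A

Final answer: |I_R4| = 0.0005422 A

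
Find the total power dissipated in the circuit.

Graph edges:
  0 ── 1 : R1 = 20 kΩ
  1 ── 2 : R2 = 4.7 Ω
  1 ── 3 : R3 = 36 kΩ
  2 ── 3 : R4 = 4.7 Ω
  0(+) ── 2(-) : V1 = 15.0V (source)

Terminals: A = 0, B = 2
Nodal analysis, taking node 2 as the 0 V reference.
Source V1 fixes V_0 = 15 V.
KCL at each unknown node (sum of currents leaving = 0; resistances in Ω):
  Node 1: (V_1 - 15)/20000 + (V_1 - 0)/4.7 + (V_1 - V_3)/36000 = 0
  Node 3: (V_3 - V_1)/36000 + (V_3 - 0)/4.7 = 0
Collecting terms (coefficients in siemens):
  0.2128·V_1 - 0.00002778·V_3 = 0.00075
  0.2128·V_3 - 0.00002778·V_1 = 0
Determinant D = (0.2128)(0.2128) - (-0.00002778)(-0.00002778) = 0.04529
V_1 = [(0.00075)(0.2128) - (-0.00002778)(0)]/D = 0.003524 V
V_3 = [(0.2128)(0) - (0.00075)(-0.00002778)]/D = 0.00000046 V
Power in each resistor, P = (ΔV)²/R:
  P_R1 = (15 - 0.003524)²/20000 = 0.01124 W
  P_R2 = (0.003524 - 0)²/4.7 = 0.000002642 W
  P_R3 = (0.003524 - 0.00000046)²/36000 = 0.0000000003448 W
  P_R4 = (0 - 0.00000046)²/4.7 = 0.00000000000004502 W
P_total = P_R1 + P_R2 + P_R3 + P_R4 = 0.01125 W

Final answer: 0.01125 W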